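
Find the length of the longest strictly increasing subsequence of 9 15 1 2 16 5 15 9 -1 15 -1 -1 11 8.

5

Scanning left to right, the best length ending at each element is: 9→1, 15→2, 1→1, 2→2, 16→3, 5→3, 15→4, 9→4, -1→1, 15→5, -1→1, -1→1, 11→5, 8→4.
So the longest increasing subsequence has length 5, e.g. 1, 2, 5, 9, 15.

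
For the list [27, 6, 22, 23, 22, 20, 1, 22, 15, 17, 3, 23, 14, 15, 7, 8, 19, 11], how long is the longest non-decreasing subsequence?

Let dp[i] be the longest non-decreasing subsequence ending at position i. Then dp = [1, 1, 2, 3, 3, 2, 1, 4, 2, 3, 2, 5, 3, 4, 3, 4, 5, 5].
The maximum is 5; one witness is 6, 22, 22, 22, 23 at positions 2,3,5,8,12.

5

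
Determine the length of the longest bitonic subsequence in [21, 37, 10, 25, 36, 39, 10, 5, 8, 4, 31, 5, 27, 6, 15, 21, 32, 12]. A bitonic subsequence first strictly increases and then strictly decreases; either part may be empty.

8

Let inc[i] be the LIS ending at i and dec[i] the longest strictly decreasing subsequence starting at i. inc = [1, 2, 1, 2, 3, 4, 1, 1, 2, 1, 3, 2, 3, 3, 4, 5, 6, 4], dec = [4, 6, 3, 4, 5, 5, 3, 2, 2, 1, 4, 1, 3, 1, 2, 2, 2, 1].
max_i inc[i]+dec[i]−1 = 8, with one witness 21, 25, 36, 39, 31, 27, 21, 12.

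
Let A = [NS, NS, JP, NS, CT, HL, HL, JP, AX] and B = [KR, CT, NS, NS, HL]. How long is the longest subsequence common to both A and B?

A longest common subsequence is NS, NS, HL (length 3); the LCS DP confirms no longer common subsequence exists.

3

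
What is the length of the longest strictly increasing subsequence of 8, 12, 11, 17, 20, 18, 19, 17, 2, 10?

One longest increasing subsequence is 8, 12, 17, 18, 19 (positions 1,2,4,6,7), of length 5; no longer one exists.

5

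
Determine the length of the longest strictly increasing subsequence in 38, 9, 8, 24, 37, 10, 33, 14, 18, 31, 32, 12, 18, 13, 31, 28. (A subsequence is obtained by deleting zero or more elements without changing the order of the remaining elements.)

Scanning left to right, the best length ending at each element is: 38→1, 9→1, 8→1, 24→2, 37→3, 10→2, 33→3, 14→3, 18→4, 31→5, 32→6, 12→3, 18→4, 13→4, 31→5, 28→5.
So the longest increasing subsequence has length 6, e.g. 9, 10, 14, 18, 31, 32.

6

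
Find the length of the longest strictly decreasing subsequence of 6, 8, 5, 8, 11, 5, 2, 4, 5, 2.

4

One longest decreasing subsequence is 6, 5, 4, 2 (positions 1,3,8,10), of length 4; no longer one exists.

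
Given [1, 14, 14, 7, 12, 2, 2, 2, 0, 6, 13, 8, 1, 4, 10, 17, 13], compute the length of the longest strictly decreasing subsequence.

One longest decreasing subsequence is 14, 7, 2, 0 (positions 2,4,6,9), of length 4; no longer one exists.

4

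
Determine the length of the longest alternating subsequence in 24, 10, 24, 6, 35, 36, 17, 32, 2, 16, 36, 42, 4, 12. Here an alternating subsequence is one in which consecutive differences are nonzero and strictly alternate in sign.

11

Track the best alternating length ending on an up-step vs a down-step at each position: up/down = 1/1, 1/2, 3/1, 1/4, 5/1, 5/1, 5/6, 7/6, 1/8, 9/8, 9/1, 9/1, 9/10, 11/10.
The maximum over both is 11; one such subsequence is 24, 10, 24, 6, 35, 17, 32, 2, 16, 4, 12.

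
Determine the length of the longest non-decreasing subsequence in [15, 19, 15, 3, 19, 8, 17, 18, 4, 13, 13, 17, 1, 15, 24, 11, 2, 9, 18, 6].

6

One longest non-decreasing subsequence is 3, 8, 13, 13, 17, 24 (positions 4,6,10,11,12,15), of length 6; no longer one exists.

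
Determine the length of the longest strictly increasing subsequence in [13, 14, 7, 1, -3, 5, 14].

Let dp[i] be the longest increasing subsequence ending at position i. Then dp = [1, 2, 1, 1, 1, 2, 3].
The maximum is 3; one witness is 1, 5, 14 at positions 4,6,7.

3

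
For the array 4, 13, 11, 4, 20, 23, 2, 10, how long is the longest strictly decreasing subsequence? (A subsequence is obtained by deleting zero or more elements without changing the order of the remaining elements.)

4

Let dp[i] be the longest decreasing subsequence ending at position i. Then dp = [1, 1, 2, 3, 1, 1, 4, 3].
The maximum is 4; one witness is 13, 11, 4, 2 at positions 2,3,4,7.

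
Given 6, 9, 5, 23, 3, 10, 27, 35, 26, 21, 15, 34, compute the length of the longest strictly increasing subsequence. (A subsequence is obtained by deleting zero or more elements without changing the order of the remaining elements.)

5

One longest increasing subsequence is 6, 9, 23, 27, 35 (positions 1,2,4,7,8), of length 5; no longer one exists.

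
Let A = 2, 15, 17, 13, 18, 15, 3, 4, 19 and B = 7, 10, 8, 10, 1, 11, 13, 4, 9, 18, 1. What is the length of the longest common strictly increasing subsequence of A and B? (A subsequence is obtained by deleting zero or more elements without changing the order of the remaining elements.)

2

A longest common strictly increasing subsequence is 13, 18 (length 2); it appears in order in both A and B, and no longer such subsequence exists.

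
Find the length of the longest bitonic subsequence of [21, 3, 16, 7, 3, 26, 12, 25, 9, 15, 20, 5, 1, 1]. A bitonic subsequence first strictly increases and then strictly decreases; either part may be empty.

One longest bitonic subsequence is 3, 16, 26, 25, 20, 5, 1 (positions 2,3,6,8,11,12,14): it rises to 26 then falls. Length 7 is optimal.

7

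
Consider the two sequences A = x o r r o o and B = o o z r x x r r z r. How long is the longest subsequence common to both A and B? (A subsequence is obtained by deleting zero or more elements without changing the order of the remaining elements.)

Backtracking the LCS table gives one alignment: x (A1,B6) → r (A3,B8) → r (A4,B10).
So the longest common subsequence has length 3.

3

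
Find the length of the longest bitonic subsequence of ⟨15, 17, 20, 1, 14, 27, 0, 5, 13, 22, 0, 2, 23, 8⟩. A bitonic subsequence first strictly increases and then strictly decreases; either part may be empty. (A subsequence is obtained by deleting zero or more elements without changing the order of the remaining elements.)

Let inc[i] be the LIS ending at i and dec[i] the longest strictly decreasing subsequence starting at i. inc = [1, 2, 3, 1, 2, 4, 1, 2, 3, 4, 1, 2, 5, 3], dec = [4, 4, 4, 2, 3, 3, 1, 2, 2, 2, 1, 1, 2, 1].
max_i inc[i]+dec[i]−1 = 6, with one witness 15, 17, 20, 14, 13, 8.

6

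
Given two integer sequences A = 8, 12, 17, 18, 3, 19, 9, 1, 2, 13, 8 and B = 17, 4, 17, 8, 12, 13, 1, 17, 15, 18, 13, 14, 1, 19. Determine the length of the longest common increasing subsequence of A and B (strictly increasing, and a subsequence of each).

5

For each value that appears in both, track the longest common increasing run ending there.
The best achievable length is 5; one witness is 8, 12, 17, 18, 19 (A-positions 1,2,3,4,6, B-positions 4,5,8,10,14).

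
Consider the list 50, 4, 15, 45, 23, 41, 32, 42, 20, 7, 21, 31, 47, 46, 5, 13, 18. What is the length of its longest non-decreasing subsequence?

6

One longest non-decreasing subsequence is 4, 15, 23, 41, 42, 47 (positions 2,3,5,6,8,13), of length 6; no longer one exists.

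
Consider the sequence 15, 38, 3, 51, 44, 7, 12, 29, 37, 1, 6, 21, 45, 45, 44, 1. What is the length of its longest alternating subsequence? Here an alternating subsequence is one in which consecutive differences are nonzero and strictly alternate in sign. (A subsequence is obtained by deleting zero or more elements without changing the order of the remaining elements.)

A longest alternating subsequence is 15, 38, 3, 51, 7, 12, 1, 45, 44 (positions 1,2,3,4,6,7,10,13,15); its 8 consecutive differences strictly alternate in sign, and length 9 is optimal.

9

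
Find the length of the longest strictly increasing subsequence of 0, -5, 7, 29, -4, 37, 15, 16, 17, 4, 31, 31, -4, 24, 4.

One longest increasing subsequence is 0, 7, 15, 16, 17, 31 (positions 1,3,7,8,9,11), of length 6; no longer one exists.

6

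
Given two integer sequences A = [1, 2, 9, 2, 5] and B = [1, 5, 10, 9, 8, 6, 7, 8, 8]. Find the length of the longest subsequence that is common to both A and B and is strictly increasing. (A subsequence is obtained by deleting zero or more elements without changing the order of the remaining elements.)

2

For each value that appears in both, track the longest common increasing run ending there.
The best achievable length is 2; one witness is 1, 5 (A-positions 1,5, B-positions 1,2).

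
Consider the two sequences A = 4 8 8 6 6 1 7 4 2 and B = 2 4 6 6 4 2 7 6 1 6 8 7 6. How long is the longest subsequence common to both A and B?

5

Backtracking the LCS table gives one alignment: 4 (A1,B2) → 6 (A4,B4) → 6 (A5,B8) → 1 (A6,B9) → 7 (A7,B12).
So the longest common subsequence has length 5.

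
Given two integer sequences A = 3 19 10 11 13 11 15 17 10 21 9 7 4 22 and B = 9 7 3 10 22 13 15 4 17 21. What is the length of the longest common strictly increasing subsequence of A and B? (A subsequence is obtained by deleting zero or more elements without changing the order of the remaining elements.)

For each value that appears in both, track the longest common increasing run ending there.
The best achievable length is 6; one witness is 3, 10, 13, 15, 17, 21 (A-positions 1,3,5,7,8,10, B-positions 3,4,6,7,9,10).

6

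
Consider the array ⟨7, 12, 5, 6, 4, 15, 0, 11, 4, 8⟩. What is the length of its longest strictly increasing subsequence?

3

One longest increasing subsequence is 7, 12, 15 (positions 1,2,6), of length 3; no longer one exists.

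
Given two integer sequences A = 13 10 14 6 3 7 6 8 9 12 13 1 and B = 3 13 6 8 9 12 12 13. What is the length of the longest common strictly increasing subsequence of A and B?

6

For each value that appears in both, track the longest common increasing run ending there.
The best achievable length is 6; one witness is 3, 6, 8, 9, 12, 13 (A-positions 5,7,8,9,10,11, B-positions 1,3,4,5,6,8).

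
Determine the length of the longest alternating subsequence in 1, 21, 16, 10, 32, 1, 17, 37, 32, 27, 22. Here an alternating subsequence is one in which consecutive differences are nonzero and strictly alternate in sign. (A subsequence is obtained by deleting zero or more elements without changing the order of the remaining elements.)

Track the best alternating length ending on an up-step vs a down-step at each position: up/down = 1/1, 2/1, 2/3, 2/3, 4/1, 1/5, 6/5, 6/1, 6/7, 6/7, 6/7.
The maximum over both is 7; one such subsequence is 1, 21, 16, 32, 1, 37, 32.

7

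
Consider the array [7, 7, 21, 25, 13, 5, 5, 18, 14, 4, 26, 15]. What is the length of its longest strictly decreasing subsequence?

One longest decreasing subsequence is 21, 13, 5, 4 (positions 3,5,6,10), of length 4; no longer one exists.

4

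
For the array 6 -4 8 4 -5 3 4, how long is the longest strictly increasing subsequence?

3

One longest increasing subsequence is -4, 3, 4 (positions 2,6,7), of length 3; no longer one exists.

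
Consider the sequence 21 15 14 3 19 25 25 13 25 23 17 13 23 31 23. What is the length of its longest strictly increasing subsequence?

Scanning left to right, the best length ending at each element is: 21→1, 15→1, 14→1, 3→1, 19→2, 25→3, 25→3, 13→2, 25→3, 23→3, 17→3, 13→2, 23→4, 31→5, 23→4.
So the longest increasing subsequence has length 5, e.g. 3, 13, 17, 23, 31.

5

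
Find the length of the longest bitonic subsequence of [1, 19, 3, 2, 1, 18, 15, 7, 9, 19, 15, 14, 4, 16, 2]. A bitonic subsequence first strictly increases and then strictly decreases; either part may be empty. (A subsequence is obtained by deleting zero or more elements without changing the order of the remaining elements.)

9

Let inc[i] be the LIS ending at i and dec[i] the longest strictly decreasing subsequence starting at i. inc = [1, 2, 2, 2, 1, 3, 3, 3, 4, 5, 5, 5, 3, 6, 2], dec = [1, 6, 3, 2, 1, 5, 4, 3, 3, 5, 4, 3, 2, 2, 1].
max_i inc[i]+dec[i]−1 = 9, with one witness 1, 3, 7, 9, 19, 15, 14, 4, 2.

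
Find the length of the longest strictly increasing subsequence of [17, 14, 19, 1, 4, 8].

3

One longest increasing subsequence is 1, 4, 8 (positions 4,5,6), of length 3; no longer one exists.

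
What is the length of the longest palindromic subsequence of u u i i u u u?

Using dp[i][j] = 2 + dp[i+1][j−1] if the ends match, else max(dp[i+1][j], dp[i][j−1]):
dp[1][7] = 6. A witness is uuiiuu at positions 1,2,3,4,6,7.

6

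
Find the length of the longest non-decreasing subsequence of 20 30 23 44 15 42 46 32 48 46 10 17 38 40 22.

5

One longest non-decreasing subsequence is 20, 30, 44, 46, 48 (positions 1,2,4,7,9), of length 5; no longer one exists.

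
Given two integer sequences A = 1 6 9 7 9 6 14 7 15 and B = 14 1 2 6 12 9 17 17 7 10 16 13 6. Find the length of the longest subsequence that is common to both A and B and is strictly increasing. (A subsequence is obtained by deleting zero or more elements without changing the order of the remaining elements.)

3

For each value that appears in both, track the longest common increasing run ending there.
The best achievable length is 3; one witness is 1, 6, 9 (A-positions 1,2,3, B-positions 2,4,6).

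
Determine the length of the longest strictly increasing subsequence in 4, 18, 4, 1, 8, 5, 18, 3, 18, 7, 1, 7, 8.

4

Let dp[i] be the longest increasing subsequence ending at position i. Then dp = [1, 2, 1, 1, 2, 2, 3, 2, 3, 3, 1, 3, 4].
The maximum is 4; one witness is 4, 5, 7, 8 at positions 1,6,10,13.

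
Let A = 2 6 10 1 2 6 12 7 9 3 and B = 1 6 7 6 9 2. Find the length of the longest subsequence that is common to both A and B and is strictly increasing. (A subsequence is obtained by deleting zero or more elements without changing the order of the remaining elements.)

4

A longest common strictly increasing subsequence is 1, 6, 7, 9 (length 4); it appears in order in both A and B, and no longer such subsequence exists.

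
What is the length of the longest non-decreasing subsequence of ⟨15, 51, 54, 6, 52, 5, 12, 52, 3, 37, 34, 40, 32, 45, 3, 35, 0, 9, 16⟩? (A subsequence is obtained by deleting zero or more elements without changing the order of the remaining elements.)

5

Scanning left to right, the best length ending at each element is: 15→1, 51→2, 54→3, 6→1, 52→3, 5→1, 12→2, 52→4, 3→1, 37→3, 34→3, 40→4, 32→3, 45→5, 3→2, 35→4, 0→1, 9→3, 16→4.
So the longest non-decreasing subsequence has length 5, e.g. 6, 12, 37, 40, 45.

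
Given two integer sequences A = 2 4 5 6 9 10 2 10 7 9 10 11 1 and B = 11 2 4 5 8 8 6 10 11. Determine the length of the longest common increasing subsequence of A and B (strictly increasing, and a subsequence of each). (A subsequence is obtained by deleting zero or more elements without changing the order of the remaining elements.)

A longest common strictly increasing subsequence is 2, 4, 5, 6, 10, 11 (length 6); it appears in order in both A and B, and no longer such subsequence exists.

6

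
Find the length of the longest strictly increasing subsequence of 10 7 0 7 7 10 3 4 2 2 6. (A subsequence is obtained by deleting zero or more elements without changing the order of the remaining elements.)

Let dp[i] be the longest increasing subsequence ending at position i. Then dp = [1, 1, 1, 2, 2, 3, 2, 3, 2, 2, 4].
The maximum is 4; one witness is 0, 3, 4, 6 at positions 3,7,8,11.

4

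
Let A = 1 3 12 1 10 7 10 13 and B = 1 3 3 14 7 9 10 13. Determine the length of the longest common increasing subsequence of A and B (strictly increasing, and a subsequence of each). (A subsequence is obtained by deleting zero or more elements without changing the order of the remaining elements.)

5

For each value that appears in both, track the longest common increasing run ending there.
The best achievable length is 5; one witness is 1, 3, 7, 10, 13 (A-positions 1,2,6,7,8, B-positions 1,2,5,7,8).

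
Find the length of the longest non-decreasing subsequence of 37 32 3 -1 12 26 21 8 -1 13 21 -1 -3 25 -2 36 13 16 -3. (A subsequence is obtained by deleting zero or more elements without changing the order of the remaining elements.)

6

Let dp[i] be the longest non-decreasing subsequence ending at position i. Then dp = [1, 1, 1, 1, 2, 3, 3, 2, 2, 3, 4, 3, 1, 5, 2, 6, 4, 5, 2].
The maximum is 6; one witness is 3, 12, 21, 21, 25, 36 at positions 3,5,7,11,14,16.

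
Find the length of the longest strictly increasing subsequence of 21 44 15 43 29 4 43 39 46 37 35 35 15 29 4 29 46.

Scanning left to right, the best length ending at each element is: 21→1, 44→2, 15→1, 43→2, 29→2, 4→1, 43→3, 39→3, 46→4, 37→3, 35→3, 35→3, 15→2, 29→3, 4→1, 29→3, 46→4.
So the longest increasing subsequence has length 4, e.g. 21, 29, 43, 46.

4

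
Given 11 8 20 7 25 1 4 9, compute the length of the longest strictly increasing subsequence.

3

One longest increasing subsequence is 11, 20, 25 (positions 1,3,5), of length 3; no longer one exists.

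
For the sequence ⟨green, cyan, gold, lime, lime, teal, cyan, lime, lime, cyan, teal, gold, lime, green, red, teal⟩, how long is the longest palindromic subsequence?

Using dp[i][j] = 2 + dp[i+1][j−1] if the ends match, else max(dp[i+1][j], dp[i][j−1]):
dp[1][16] = 10. A witness is green lime teal cyan lime lime cyan teal lime green at positions 1,4,6,7,8,9,10,11,13,14.

10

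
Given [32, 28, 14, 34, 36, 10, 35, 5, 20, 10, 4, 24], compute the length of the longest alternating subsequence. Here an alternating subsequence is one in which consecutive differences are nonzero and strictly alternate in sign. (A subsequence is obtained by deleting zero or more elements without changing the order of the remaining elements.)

Track the best alternating length ending on an up-step vs a down-step at each position: up/down = 1/1, 1/2, 1/2, 3/1, 3/1, 1/4, 5/4, 1/6, 7/6, 7/8, 1/8, 9/6.
The maximum over both is 9; one such subsequence is 32, 28, 34, 10, 35, 5, 20, 10, 24.

9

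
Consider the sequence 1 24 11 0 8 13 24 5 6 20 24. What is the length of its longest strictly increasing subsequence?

5

Let dp[i] be the longest increasing subsequence ending at position i. Then dp = [1, 2, 2, 1, 2, 3, 4, 2, 3, 4, 5].
The maximum is 5; one witness is 1, 11, 13, 20, 24 at positions 1,3,6,10,11.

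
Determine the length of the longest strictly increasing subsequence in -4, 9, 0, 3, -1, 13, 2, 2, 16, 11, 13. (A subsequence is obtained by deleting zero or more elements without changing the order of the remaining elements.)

5

Scanning left to right, the best length ending at each element is: -4→1, 9→2, 0→2, 3→3, -1→2, 13→4, 2→3, 2→3, 16→5, 11→4, 13→5.
So the longest increasing subsequence has length 5, e.g. -4, 0, 3, 13, 16.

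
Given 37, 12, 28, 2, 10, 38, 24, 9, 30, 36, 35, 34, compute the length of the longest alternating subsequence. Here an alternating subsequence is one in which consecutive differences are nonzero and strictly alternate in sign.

Track the best alternating length ending on an up-step vs a down-step at each position: up/down = 1/1, 1/2, 3/2, 1/4, 5/4, 5/1, 5/6, 5/6, 7/6, 7/6, 7/8, 7/8.
The maximum over both is 8; one such subsequence is 37, 12, 28, 2, 38, 24, 36, 35.

8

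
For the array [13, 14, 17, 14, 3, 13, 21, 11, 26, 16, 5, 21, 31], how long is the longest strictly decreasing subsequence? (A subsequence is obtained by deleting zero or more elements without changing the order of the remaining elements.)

5

One longest decreasing subsequence is 17, 14, 13, 11, 5 (positions 3,4,6,8,11), of length 5; no longer one exists.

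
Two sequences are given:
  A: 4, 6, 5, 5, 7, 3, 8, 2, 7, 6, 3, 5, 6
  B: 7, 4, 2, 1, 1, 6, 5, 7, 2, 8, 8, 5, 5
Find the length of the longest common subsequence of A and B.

Backtracking the LCS table gives one alignment: 4 (A1,B2) → 6 (A2,B6) → 5 (A4,B7) → 7 (A5,B8) → 8 (A7,B11) → 5 (A12,B13).
So the longest common subsequence has length 6.

6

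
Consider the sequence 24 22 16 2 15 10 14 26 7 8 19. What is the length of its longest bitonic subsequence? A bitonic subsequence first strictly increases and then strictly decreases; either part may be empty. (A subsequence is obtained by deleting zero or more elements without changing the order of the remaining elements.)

6

One longest bitonic subsequence is 24, 22, 16, 15, 14, 8 (positions 1,2,3,5,7,10): it rises to 24 then falls. Length 6 is optimal.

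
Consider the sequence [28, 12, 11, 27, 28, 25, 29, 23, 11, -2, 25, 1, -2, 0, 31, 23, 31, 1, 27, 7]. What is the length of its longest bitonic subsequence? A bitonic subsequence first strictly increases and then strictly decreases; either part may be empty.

One longest bitonic subsequence is 12, 27, 28, 25, 23, 11, 1, 0 (positions 2,4,5,6,8,9,12,14): it rises to 28 then falls. Length 8 is optimal.

8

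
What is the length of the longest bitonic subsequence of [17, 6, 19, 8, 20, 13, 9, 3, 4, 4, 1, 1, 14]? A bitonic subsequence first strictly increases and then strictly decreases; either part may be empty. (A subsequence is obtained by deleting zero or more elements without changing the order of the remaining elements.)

Let inc[i] be the LIS ending at i and dec[i] the longest strictly decreasing subsequence starting at i. inc = [1, 1, 2, 2, 3, 3, 3, 1, 2, 2, 1, 1, 4], dec = [5, 3, 5, 3, 5, 4, 3, 2, 2, 2, 1, 1, 1].
max_i inc[i]+dec[i]−1 = 7, with one witness 17, 19, 20, 13, 9, 4, 1.

7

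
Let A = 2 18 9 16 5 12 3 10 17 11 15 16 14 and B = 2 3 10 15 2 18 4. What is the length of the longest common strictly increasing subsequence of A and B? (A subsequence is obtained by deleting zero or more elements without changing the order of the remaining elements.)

4

A longest common strictly increasing subsequence is 2, 3, 10, 15 (length 4); it appears in order in both A and B, and no longer such subsequence exists.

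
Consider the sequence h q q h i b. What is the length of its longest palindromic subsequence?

Using dp[i][j] = 2 + dp[i+1][j−1] if the ends match, else max(dp[i+1][j], dp[i][j−1]):
dp[1][6] = 4. A witness is hqqh at positions 1,2,3,4.

4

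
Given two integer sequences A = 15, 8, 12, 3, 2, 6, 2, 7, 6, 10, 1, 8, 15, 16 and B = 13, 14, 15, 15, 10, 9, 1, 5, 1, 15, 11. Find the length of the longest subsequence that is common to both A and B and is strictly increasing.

2

For each value that appears in both, track the longest common increasing run ending there.
The best achievable length is 2; one witness is 10, 15 (A-positions 10,13, B-positions 5,10).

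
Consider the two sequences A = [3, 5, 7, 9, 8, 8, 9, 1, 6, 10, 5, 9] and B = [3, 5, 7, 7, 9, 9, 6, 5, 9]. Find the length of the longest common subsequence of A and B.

8

A longest common subsequence is 3, 5, 7, 9, 9, 6, 5, 9 (length 8); the LCS DP confirms no longer common subsequence exists.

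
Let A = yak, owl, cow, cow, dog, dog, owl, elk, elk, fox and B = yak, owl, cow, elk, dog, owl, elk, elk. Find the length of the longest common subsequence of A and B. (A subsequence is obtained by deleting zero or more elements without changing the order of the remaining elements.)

7

Backtracking the LCS table gives one alignment: yak (A1,B1) → owl (A2,B2) → cow (A3,B3) → dog (A6,B5) → owl (A7,B6) → elk (A8,B7) → elk (A9,B8).
So the longest common subsequence has length 7.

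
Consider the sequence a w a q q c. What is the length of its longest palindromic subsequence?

Using dp[i][j] = 2 + dp[i+1][j−1] if the ends match, else max(dp[i+1][j], dp[i][j−1]):
dp[1][6] = 3. A witness is awa at positions 1,2,3.

3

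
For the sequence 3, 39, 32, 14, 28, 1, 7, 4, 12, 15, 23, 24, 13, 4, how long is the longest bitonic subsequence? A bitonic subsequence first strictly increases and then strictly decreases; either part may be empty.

One longest bitonic subsequence is 3, 7, 12, 15, 23, 24, 13, 4 (positions 1,7,9,10,11,12,13,14): it rises to 24 then falls. Length 8 is optimal.

8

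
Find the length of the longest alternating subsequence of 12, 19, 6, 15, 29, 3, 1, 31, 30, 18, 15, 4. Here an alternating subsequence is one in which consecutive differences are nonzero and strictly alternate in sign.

7

Track the best alternating length ending on an up-step vs a down-step at each position: up/down = 1/1, 2/1, 1/3, 4/3, 4/1, 1/5, 1/5, 6/1, 6/7, 6/7, 6/7, 6/7.
The maximum over both is 7; one such subsequence is 12, 19, 6, 15, 3, 31, 30.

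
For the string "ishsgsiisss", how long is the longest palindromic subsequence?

8

One longest palindromic subsequence is sssiisss (positions 2,4,6,7,8,9,10,11); it reads the same forward and backward, and the interval DP gives dp[1][11] = 8.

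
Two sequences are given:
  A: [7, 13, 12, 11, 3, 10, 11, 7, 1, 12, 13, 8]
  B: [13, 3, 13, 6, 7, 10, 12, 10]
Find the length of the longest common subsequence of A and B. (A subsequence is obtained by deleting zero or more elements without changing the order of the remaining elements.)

Backtracking the LCS table gives one alignment: 13 (A2,B1) → 3 (A5,B2) → 10 (A6,B6) → 12 (A10,B7).
So the longest common subsequence has length 4.

4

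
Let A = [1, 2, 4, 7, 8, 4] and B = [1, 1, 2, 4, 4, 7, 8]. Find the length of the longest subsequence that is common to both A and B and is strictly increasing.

For each value that appears in both, track the longest common increasing run ending there.
The best achievable length is 5; one witness is 1, 2, 4, 7, 8 (A-positions 1,2,3,4,5, B-positions 1,3,4,6,7).

5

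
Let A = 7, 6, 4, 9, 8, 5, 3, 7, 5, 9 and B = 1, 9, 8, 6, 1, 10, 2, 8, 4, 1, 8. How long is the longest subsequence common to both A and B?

Backtracking the LCS table gives one alignment: 6 (A2,B4) → 4 (A3,B9) → 8 (A5,B11).
So the longest common subsequence has length 3.

3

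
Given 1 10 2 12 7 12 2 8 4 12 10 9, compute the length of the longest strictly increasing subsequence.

One longest increasing subsequence is 1, 2, 7, 8, 12 (positions 1,3,5,8,10), of length 5; no longer one exists.

5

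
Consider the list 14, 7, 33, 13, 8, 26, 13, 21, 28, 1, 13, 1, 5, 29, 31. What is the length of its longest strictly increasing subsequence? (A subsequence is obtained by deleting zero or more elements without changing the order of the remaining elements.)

Let dp[i] be the longest increasing subsequence ending at position i. Then dp = [1, 1, 2, 2, 2, 3, 3, 4, 5, 1, 3, 1, 2, 6, 7].
The maximum is 7; one witness is 7, 8, 13, 21, 28, 29, 31 at positions 2,5,7,8,9,14,15.

7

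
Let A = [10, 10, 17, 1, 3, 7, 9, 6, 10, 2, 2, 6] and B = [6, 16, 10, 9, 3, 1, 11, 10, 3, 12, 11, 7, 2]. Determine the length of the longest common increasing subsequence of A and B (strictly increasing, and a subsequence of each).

A longest common strictly increasing subsequence is 1, 3, 7 (length 3); it appears in order in both A and B, and no longer such subsequence exists.

3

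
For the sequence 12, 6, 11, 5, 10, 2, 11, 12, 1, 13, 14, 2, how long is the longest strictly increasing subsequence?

Scanning left to right, the best length ending at each element is: 12→1, 6→1, 11→2, 5→1, 10→2, 2→1, 11→3, 12→4, 1→1, 13→5, 14→6, 2→2.
So the longest increasing subsequence has length 6, e.g. 6, 10, 11, 12, 13, 14.

6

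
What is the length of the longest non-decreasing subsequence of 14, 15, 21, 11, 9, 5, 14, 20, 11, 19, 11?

Scanning left to right, the best length ending at each element is: 14→1, 15→2, 21→3, 11→1, 9→1, 5→1, 14→2, 20→3, 11→2, 19→3, 11→3.
So the longest non-decreasing subsequence has length 3, e.g. 14, 15, 21.

3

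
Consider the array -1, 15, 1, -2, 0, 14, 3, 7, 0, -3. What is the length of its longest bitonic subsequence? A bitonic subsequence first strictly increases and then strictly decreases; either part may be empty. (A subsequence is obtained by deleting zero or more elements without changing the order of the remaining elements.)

One longest bitonic subsequence is -1, 15, 14, 7, 0, -3 (positions 1,2,6,8,9,10): it rises to 15 then falls. Length 6 is optimal.

6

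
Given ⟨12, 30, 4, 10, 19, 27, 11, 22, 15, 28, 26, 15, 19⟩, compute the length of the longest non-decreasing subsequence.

6

One longest non-decreasing subsequence is 4, 10, 11, 15, 15, 19 (positions 3,4,7,9,12,13), of length 6; no longer one exists.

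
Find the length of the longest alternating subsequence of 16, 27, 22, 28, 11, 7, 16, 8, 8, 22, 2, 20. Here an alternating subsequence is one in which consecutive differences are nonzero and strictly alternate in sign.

Track the best alternating length ending on an up-step vs a down-step at each position: up/down = 1/1, 2/1, 2/3, 4/1, 1/5, 1/5, 6/5, 6/7, 6/7, 8/5, 1/9, 10/9.
The maximum over both is 10; one such subsequence is 16, 27, 22, 28, 11, 16, 8, 22, 2, 20.

10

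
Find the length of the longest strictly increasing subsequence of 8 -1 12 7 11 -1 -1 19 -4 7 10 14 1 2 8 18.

Scanning left to right, the best length ending at each element is: 8→1, -1→1, 12→2, 7→2, 11→3, -1→1, -1→1, 19→4, -4→1, 7→2, 10→3, 14→4, 1→2, 2→3, 8→4, 18→5.
So the longest increasing subsequence has length 5, e.g. -1, 7, 11, 14, 18.

5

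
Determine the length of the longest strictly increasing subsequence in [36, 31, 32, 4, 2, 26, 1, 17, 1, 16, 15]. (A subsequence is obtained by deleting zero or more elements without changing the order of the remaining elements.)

2

One longest increasing subsequence is 31, 32 (positions 2,3), of length 2; no longer one exists.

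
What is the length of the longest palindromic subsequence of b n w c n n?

One longest palindromic subsequence is nnn (positions 2,5,6); it reads the same forward and backward, and the interval DP gives dp[1][6] = 3.

3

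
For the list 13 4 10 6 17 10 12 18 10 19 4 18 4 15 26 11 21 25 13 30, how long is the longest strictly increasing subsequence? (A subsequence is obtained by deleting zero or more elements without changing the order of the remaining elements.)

9

One longest increasing subsequence is 4, 6, 10, 12, 18, 19, 21, 25, 30 (positions 2,4,6,7,8,10,17,18,20), of length 9; no longer one exists.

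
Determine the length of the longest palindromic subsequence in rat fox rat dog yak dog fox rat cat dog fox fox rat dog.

9

Using dp[i][j] = 2 + dp[i+1][j−1] if the ends match, else max(dp[i+1][j], dp[i][j−1]):
dp[1][14] = 9. A witness is rat fox rat dog yak dog rat fox rat at positions 1,2,3,4,5,6,8,12,13.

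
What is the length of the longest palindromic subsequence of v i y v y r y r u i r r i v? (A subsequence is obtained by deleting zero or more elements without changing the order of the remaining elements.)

9

One longest palindromic subsequence is virrirriv (positions 1,2,6,8,10,11,12,13,14); it reads the same forward and backward, and the interval DP gives dp[1][14] = 9.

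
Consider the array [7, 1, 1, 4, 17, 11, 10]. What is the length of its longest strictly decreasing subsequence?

Let dp[i] be the longest decreasing subsequence ending at position i. Then dp = [1, 2, 2, 2, 1, 2, 3].
The maximum is 3; one witness is 17, 11, 10 at positions 5,6,7.

3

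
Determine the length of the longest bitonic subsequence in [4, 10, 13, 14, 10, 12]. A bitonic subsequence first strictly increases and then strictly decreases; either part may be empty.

5

Let inc[i] be the LIS ending at i and dec[i] the longest strictly decreasing subsequence starting at i. inc = [1, 2, 3, 4, 2, 3], dec = [1, 1, 2, 2, 1, 1].
max_i inc[i]+dec[i]−1 = 5, with one witness 4, 10, 13, 14, 12.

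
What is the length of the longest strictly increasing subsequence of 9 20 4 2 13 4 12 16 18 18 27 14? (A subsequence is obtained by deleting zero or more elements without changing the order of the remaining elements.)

6

Let dp[i] be the longest increasing subsequence ending at position i. Then dp = [1, 2, 1, 1, 2, 2, 3, 4, 5, 5, 6, 4].
The maximum is 6; one witness is 2, 4, 12, 16, 18, 27 at positions 4,6,7,8,9,11.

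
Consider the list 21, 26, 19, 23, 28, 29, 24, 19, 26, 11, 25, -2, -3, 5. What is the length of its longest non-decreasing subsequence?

4

One longest non-decreasing subsequence is 21, 26, 28, 29 (positions 1,2,5,6), of length 4; no longer one exists.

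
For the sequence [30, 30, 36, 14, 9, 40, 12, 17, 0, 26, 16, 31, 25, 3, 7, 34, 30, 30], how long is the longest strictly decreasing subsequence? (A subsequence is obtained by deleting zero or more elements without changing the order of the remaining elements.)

4

Let dp[i] be the longest decreasing subsequence ending at position i. Then dp = [1, 1, 1, 2, 3, 1, 3, 2, 4, 2, 3, 2, 3, 4, 4, 2, 3, 3].
The maximum is 4; one witness is 30, 14, 9, 0 at positions 1,4,5,9.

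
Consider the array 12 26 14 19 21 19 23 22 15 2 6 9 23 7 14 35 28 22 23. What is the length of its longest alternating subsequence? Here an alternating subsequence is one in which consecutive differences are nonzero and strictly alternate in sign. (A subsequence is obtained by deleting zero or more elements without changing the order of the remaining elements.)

A longest alternating subsequence is 12, 26, 14, 21, 19, 23, 2, 9, 7, 35, 22, 23 (positions 1,2,3,5,6,7,10,12,14,16,18,19); its 11 consecutive differences strictly alternate in sign, and length 12 is optimal.

12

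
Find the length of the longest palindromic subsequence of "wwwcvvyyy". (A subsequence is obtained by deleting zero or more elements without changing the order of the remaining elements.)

One longest palindromic subsequence is yyy (positions 7,8,9); it reads the same forward and backward, and the interval DP gives dp[1][9] = 3.

3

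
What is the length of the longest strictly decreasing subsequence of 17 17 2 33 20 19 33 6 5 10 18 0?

Scanning left to right, the best length ending at each element is: 17→1, 17→1, 2→2, 33→1, 20→2, 19→3, 33→1, 6→4, 5→5, 10→4, 18→4, 0→6.
So the longest decreasing subsequence has length 6, e.g. 33, 20, 19, 6, 5, 0.

6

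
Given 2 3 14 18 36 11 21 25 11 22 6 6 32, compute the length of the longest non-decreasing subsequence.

One longest non-decreasing subsequence is 2, 3, 14, 18, 21, 25, 32 (positions 1,2,3,4,7,8,13), of length 7; no longer one exists.

7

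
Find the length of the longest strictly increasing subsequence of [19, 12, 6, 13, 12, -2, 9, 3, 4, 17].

Scanning left to right, the best length ending at each element is: 19→1, 12→1, 6→1, 13→2, 12→2, -2→1, 9→2, 3→2, 4→3, 17→4.
So the longest increasing subsequence has length 4, e.g. -2, 3, 4, 17.

4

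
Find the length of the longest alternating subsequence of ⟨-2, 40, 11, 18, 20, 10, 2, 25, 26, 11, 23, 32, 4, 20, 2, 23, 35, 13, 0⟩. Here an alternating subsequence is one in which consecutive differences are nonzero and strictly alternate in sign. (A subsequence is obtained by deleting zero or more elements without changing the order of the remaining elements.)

A longest alternating subsequence is -2, 40, 11, 18, 10, 25, 11, 23, 4, 20, 2, 23, 13 (positions 1,2,3,4,6,8,10,11,13,14,15,16,18); its 12 consecutive differences strictly alternate in sign, and length 13 is optimal.

13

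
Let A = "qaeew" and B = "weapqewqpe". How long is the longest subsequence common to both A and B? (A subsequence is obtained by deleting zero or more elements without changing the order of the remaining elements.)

3

A longest common subsequence is qee (length 3); the LCS DP confirms no longer common subsequence exists.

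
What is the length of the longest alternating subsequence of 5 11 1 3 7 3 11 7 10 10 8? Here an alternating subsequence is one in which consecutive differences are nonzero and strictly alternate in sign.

Track the best alternating length ending on an up-step vs a down-step at each position: up/down = 1/1, 2/1, 1/3, 4/3, 4/3, 4/5, 6/1, 6/7, 8/7, 8/7, 8/9.
The maximum over both is 9; one such subsequence is 5, 11, 1, 7, 3, 11, 7, 10, 8.

9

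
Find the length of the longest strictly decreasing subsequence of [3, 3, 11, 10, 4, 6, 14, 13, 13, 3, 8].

One longest decreasing subsequence is 11, 10, 4, 3 (positions 3,4,5,10), of length 4; no longer one exists.

4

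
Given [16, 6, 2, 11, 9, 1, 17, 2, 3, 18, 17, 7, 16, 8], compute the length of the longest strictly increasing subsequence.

Let dp[i] be the longest increasing subsequence ending at position i. Then dp = [1, 1, 1, 2, 2, 1, 3, 2, 3, 4, 4, 4, 5, 5].
The maximum is 5; one witness is 1, 2, 3, 7, 16 at positions 6,8,9,12,13.

5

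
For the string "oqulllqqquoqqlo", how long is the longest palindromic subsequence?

9

One longest palindromic subsequence is olqqoqqlo (positions 1,4,7,8,11,12,13,14,15); it reads the same forward and backward, and the interval DP gives dp[1][15] = 9.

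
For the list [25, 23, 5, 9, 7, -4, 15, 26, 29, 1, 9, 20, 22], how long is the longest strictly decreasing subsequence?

5

Scanning left to right, the best length ending at each element is: 25→1, 23→2, 5→3, 9→3, 7→4, -4→5, 15→3, 26→1, 29→1, 1→5, 9→4, 20→3, 22→3.
So the longest decreasing subsequence has length 5, e.g. 25, 23, 9, 7, -4.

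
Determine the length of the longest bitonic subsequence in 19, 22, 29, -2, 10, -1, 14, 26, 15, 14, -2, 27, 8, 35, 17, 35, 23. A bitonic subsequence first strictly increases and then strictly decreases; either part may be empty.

One longest bitonic subsequence is 19, 22, 29, 26, 15, 14, 8 (positions 1,2,3,8,9,10,13): it rises to 29 then falls. Length 7 is optimal.

7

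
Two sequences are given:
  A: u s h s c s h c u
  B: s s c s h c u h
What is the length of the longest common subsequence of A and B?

A longest common subsequence is sscshcu (length 7); the LCS DP confirms no longer common subsequence exists.

7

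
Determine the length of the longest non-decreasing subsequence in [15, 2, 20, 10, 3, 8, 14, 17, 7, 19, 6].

Let dp[i] be the longest non-decreasing subsequence ending at position i. Then dp = [1, 1, 2, 2, 2, 3, 4, 5, 3, 6, 3].
The maximum is 6; one witness is 2, 3, 8, 14, 17, 19 at positions 2,5,6,7,8,10.

6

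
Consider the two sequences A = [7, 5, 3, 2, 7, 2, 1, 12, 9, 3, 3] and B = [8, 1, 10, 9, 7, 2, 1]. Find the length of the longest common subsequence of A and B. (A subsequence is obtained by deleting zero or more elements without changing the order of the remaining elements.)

3

A longest common subsequence is 7, 2, 1 (length 3); the LCS DP confirms no longer common subsequence exists.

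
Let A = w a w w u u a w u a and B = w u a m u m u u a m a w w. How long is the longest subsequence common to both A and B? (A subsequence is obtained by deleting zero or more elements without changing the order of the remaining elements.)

A longest common subsequence is wauuaw (length 6); the LCS DP confirms no longer common subsequence exists.

6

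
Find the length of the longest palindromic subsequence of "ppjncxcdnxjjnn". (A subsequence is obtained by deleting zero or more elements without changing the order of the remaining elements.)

One longest palindromic subsequence is jncxcnj (positions 3,4,5,6,7,9,12); it reads the same forward and backward, and the interval DP gives dp[1][14] = 7.

7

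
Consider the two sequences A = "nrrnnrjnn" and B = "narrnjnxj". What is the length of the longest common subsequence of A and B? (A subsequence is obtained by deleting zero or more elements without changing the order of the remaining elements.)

6

Backtracking the LCS table gives one alignment: n (A1,B1) → r (A2,B3) → r (A3,B4) → n (A4,B5) → n (A5,B7) → j (A7,B9).
So the longest common subsequence has length 6.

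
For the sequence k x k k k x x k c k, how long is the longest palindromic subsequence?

One longest palindromic subsequence is kxkkkxk (positions 1,2,3,4,5,7,10); it reads the same forward and backward, and the interval DP gives dp[1][10] = 7.

7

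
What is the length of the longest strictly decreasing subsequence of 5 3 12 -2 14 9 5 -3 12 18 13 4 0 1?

5

Let dp[i] be the longest decreasing subsequence ending at position i. Then dp = [1, 2, 1, 3, 1, 2, 3, 4, 2, 1, 2, 4, 5, 5].
The maximum is 5; one witness is 12, 9, 5, 4, 0 at positions 3,6,7,12,13.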